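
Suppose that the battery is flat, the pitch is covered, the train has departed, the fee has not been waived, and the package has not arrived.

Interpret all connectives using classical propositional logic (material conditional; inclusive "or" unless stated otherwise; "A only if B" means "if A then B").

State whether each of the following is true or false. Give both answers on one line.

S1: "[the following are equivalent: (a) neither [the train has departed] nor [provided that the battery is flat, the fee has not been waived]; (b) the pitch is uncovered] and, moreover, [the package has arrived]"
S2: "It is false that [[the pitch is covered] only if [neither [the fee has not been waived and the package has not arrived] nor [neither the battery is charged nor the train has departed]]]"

Let R = "the train has departed" (T), P = "the battery is charged" (F), S = "the fee has been waived" (F), Q = "the pitch is covered" (T), U = "the package has arrived" (F).

S1: Parsed as ((R nor (~P -> ~S)) <-> ~Q) & U

~P = ~F = T
~S = ~F = T
~P -> ~S = T -> T = T
R nor (~P -> ~S) = T nor T = F
~Q = ~T = F
(R nor (~P -> ~S)) <-> ~Q = F <-> F = T
((R nor (~P -> ~S)) <-> ~Q) & U = T & F = F
Hence S1 is false.

S2: In symbols: ~(Q -> ((~S & ~U) nor (P nor R)))

~S = ~F = T
~U = ~F = T
~S & ~U = T & T = T
P nor R = F nor T = F
(~S & ~U) nor (P nor R) = T nor F = F
Q -> ((~S & ~U) nor (P nor R)) = T -> F = F
~(Q -> ((~S & ~U) nor (P nor R))) = ~F = T
Hence S2 is true.

S1 False, S2 True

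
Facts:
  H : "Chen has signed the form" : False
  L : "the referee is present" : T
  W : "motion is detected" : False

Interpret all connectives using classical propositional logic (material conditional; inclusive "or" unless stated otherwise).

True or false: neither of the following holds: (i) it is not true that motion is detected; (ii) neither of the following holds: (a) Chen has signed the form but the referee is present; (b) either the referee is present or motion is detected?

False.

Values: W=False, H=False, L=True.
In symbols: not W nor ((H and L) nor (L or W))

not W = not False = True
H and L = False and True = False
L or W = True or False = True
(H and L) nor (L or W) = False nor True = False
not W nor ((H and L) nor (L or W)) = True nor False = False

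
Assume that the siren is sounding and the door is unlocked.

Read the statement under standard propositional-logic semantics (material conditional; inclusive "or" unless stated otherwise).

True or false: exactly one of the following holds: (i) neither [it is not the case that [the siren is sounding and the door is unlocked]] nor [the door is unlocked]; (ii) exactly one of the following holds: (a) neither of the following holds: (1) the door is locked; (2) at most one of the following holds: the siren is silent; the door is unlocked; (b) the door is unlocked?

Let P = "the siren is sounding" (True), Q = "the door is locked" (False).
Parsed as (not (P and not Q) nor not Q) xor ((Q nor (not P nand not Q)) xor not Q)

not Q = not False = True
P and not Q = True and True = True
not (P and not Q) = not True = False
not Q = not False = True
not (P and not Q) nor not Q = False nor True = False
not P = not True = False
not Q = not False = True
not P nand not Q = False nand True = True
Q nor (not P nand not Q) = False nor True = False
not Q = not False = True
(Q nor (not P nand not Q)) xor not Q = False xor True = True
(not (P and not Q) nor not Q) xor ((Q nor (not P nand not Q)) xor not Q) = False xor True = True

True.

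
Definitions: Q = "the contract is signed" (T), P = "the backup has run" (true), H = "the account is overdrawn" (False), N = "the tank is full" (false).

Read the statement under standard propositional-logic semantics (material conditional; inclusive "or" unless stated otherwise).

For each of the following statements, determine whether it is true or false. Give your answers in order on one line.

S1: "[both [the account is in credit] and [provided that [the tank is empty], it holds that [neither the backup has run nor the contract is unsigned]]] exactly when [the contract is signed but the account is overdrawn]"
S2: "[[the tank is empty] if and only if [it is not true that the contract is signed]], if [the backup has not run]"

S1: In symbols: (~H & (~N -> (P nor ~Q))) <-> (Q & H)

~H = ~F = T
~N = ~F = T
~Q = ~T = F
P nor ~Q = T nor F = F
~N -> (P nor ~Q) = T -> F = F
~H & (~N -> (P nor ~Q)) = T & F = F
Q & H = T & F = F
(~H & (~N -> (P nor ~Q))) <-> (Q & H) = F <-> F = T
So S1 is true.

S2: This is ~P -> (~N <-> ~Q).

~P = ~T = F
~N = ~F = T
~Q = ~T = F
~N <-> ~Q = T <-> F = F
~P -> (~N <-> ~Q) = F -> F = T
So S2 is true.

S1 true; S2 true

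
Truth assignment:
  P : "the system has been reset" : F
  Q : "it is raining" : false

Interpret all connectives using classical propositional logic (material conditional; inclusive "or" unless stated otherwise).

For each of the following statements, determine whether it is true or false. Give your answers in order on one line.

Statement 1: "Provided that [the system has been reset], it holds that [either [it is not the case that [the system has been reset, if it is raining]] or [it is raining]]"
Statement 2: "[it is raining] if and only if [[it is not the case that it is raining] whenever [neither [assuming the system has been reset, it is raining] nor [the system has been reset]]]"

Statement 1 true / Statement 2 false

Statement 1: Formalization: P -> (~(Q -> P) | Q)

Q -> P = F -> F = T
~(Q -> P) = ~T = F
~(Q -> P) | Q = F | F = F
P -> (~(Q -> P) | Q) = F -> F = T
So Statement 1 is true.

Statement 2: In symbols: Q <-> (((P -> Q) nor P) -> ~Q)

P -> Q = F -> F = T
(P -> Q) nor P = T nor F = F
~Q = ~F = T
((P -> Q) nor P) -> ~Q = F -> T = T
Q <-> (((P -> Q) nor P) -> ~Q) = F <-> T = F
Thus Statement 2 is false.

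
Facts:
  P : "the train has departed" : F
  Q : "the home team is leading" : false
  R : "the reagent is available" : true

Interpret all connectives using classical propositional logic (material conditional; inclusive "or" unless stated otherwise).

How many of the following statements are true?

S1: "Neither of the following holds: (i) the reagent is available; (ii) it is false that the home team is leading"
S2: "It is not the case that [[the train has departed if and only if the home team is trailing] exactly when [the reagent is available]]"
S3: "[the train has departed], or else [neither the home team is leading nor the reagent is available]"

1

S1: Formalization: R ↓ ¬Q

¬Q = ¬F = T
R ↓ ¬Q = T ↓ T = F
Hence S1 is false.

S2: This is ¬((P ↔ ¬Q) ↔ R).

¬Q = ¬F = T
P ↔ ¬Q = F ↔ T = F
(P ↔ ¬Q) ↔ R = F ↔ T = F
¬((P ↔ ¬Q) ↔ R) = ¬F = T
Hence S2 is true.

S3: This is P ∨ (Q ↓ R).

Q ↓ R = F ↓ T = F
P ∨ (Q ↓ R) = F ∨ F = F
So S3 is false.

1 of the 3 statements is true (S2).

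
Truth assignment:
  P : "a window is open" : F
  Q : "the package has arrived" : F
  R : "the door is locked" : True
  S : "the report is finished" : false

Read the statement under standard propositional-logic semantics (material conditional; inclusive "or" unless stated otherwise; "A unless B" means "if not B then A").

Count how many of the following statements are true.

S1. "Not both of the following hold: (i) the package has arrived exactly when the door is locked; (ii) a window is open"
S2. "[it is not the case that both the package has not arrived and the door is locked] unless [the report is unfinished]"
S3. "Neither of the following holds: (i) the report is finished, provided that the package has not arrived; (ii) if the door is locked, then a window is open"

3

S1: In symbols: (Q iff R) nand P

Q iff R = False iff True = False
(Q iff R) nand P = False nand False = True
So S1 is true.

S2: Parsed as (not Q nand R) or not S

not Q = not False = True
not Q nand R = True nand True = False
not S = not False = True
(not Q nand R) or not S = False or True = True
Thus S2 is true.

S3: Formalization: (not Q -> S) nor (R -> P)

not Q = not False = True
not Q -> S = True -> False = False
R -> P = True -> False = False
(not Q -> S) nor (R -> P) = False nor False = True
Hence S3 is true.

3 of the 3 statements are true (S1, S2, S3).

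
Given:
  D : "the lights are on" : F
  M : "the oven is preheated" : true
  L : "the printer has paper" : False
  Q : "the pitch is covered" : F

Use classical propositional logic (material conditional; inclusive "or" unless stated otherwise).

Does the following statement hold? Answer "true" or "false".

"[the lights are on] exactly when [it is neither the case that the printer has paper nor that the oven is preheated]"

This is D iff (L nor M).

L nor M = False nor True = False
D iff (L nor M) = False iff False = True

true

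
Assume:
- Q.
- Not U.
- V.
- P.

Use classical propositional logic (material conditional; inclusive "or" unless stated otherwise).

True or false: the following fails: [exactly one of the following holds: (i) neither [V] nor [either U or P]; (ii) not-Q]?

True

Formalization: not ((V nor (U or P)) xor not Q)

U or P = False or True = True
V nor (U or P) = True nor True = False
not Q = not True = False
(V nor (U or P)) xor not Q = False xor False = False
not ((V nor (U or P)) xor not Q) = not False = True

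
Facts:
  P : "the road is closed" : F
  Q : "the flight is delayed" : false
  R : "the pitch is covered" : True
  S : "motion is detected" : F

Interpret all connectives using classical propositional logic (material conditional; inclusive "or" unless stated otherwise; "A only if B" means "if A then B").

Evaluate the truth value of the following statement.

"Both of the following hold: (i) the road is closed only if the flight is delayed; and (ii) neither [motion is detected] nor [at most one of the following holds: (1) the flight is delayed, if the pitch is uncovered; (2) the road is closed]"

False

In symbols: (P -> Q) & (S nor ((~R -> Q) nand P))

P -> Q = F -> F = T
~R = ~T = F
~R -> Q = F -> F = T
(~R -> Q) nand P = T nand F = T
S nor ((~R -> Q) nand P) = F nor T = F
(P -> Q) & (S nor ((~R -> Q) nand P)) = T & F = F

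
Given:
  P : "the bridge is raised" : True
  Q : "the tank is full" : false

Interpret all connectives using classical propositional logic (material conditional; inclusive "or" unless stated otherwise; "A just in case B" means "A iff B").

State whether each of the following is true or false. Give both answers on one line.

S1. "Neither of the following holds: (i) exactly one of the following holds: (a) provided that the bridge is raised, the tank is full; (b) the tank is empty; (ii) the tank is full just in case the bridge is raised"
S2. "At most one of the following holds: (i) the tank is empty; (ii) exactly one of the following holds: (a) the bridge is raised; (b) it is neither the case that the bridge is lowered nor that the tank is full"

S1 F; S2 T

S1: This is ((P → Q) ⊕ ¬Q) ↓ (Q ↔ P).

P → Q = T → F = F
¬Q = ¬F = T
(P → Q) ⊕ ¬Q = F ⊕ T = T
Q ↔ P = F ↔ T = F
((P → Q) ⊕ ¬Q) ↓ (Q ↔ P) = T ↓ F = F
Thus S1 is false.

S2: This is ¬Q ↑ (P ⊕ (¬P ↓ Q)).

¬Q = ¬F = T
¬P = ¬T = F
¬P ↓ Q = F ↓ F = T
P ⊕ (¬P ↓ Q) = T ⊕ T = F
¬Q ↑ (P ⊕ (¬P ↓ Q)) = T ↑ F = T
Thus S2 is true.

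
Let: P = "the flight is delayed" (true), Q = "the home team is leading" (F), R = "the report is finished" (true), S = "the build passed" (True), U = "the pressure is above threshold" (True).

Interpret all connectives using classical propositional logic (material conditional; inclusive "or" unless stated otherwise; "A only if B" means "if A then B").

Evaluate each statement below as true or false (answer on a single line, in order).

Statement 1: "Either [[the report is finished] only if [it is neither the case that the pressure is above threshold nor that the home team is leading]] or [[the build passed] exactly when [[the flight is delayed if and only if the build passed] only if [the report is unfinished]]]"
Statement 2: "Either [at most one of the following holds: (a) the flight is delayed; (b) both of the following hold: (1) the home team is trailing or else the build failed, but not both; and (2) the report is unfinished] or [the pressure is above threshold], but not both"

Statement 1: This is (R -> (U nor Q)) or (S iff ((P iff S) -> not R)).

U nor Q = True nor False = False
R -> (U nor Q) = True -> False = False
P iff S = True iff True = True
not R = not True = False
(P iff S) -> not R = True -> False = False
S iff ((P iff S) -> not R) = True iff False = False
(R -> (U nor Q)) or (S iff ((P iff S) -> not R)) = False or False = False
So Statement 1 is false.

Statement 2: This is (P nand ((not Q xor not S) and not R)) xor U.

not Q = not False = True
not S = not True = False
not Q xor not S = True xor False = True
not R = not True = False
(not Q xor not S) and not R = True and False = False
P nand ((not Q xor not S) and not R) = True nand False = True
(P nand ((not Q xor not S) and not R)) xor U = True xor True = False
So Statement 2 is false.

Statement 1 false, Statement 2 false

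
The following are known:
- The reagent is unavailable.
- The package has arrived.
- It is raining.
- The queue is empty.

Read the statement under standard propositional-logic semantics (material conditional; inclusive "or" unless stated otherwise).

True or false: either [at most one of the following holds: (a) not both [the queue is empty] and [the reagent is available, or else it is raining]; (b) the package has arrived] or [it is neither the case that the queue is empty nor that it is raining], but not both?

Let N = "the queue is empty" (True), G = "the reagent is available" (False), S = "it is raining" (True), D = "the package has arrived" (True).
Parsed as ((N nand (G or S)) nand D) xor (N nor S)

G or S = False or True = True
N nand (G or S) = True nand True = False
(N nand (G or S)) nand D = False nand True = True
N nor S = True nor True = False
((N nand (G or S)) nand D) xor (N nor S) = True xor False = True

true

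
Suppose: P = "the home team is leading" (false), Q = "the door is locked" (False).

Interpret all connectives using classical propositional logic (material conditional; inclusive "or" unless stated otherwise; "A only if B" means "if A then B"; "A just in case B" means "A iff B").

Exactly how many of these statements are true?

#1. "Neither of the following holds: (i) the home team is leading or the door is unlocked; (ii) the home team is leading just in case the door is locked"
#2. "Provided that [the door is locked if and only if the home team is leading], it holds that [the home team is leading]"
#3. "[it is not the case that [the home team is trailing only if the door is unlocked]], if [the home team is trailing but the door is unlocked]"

#1: This is (P or not Q) nor (P iff Q).

not Q = not False = True
P or not Q = False or True = True
P iff Q = False iff False = True
(P or not Q) nor (P iff Q) = True nor True = False
So #1 is false.

#2: Formalization: (Q iff P) -> P

Q iff P = False iff False = True
(Q iff P) -> P = True -> False = False
Thus #2 is false.

#3: Parsed as (not P and not Q) -> not (not P -> not Q)

not P = not False = True
not Q = not False = True
not P and not Q = True and True = True
not P = not False = True
not Q = not False = True
not P -> not Q = True -> True = True
not (not P -> not Q) = not True = False
(not P and not Q) -> not (not P -> not Q) = True -> False = False
Hence #3 is false.

0 of the 3 statements are true (none).

0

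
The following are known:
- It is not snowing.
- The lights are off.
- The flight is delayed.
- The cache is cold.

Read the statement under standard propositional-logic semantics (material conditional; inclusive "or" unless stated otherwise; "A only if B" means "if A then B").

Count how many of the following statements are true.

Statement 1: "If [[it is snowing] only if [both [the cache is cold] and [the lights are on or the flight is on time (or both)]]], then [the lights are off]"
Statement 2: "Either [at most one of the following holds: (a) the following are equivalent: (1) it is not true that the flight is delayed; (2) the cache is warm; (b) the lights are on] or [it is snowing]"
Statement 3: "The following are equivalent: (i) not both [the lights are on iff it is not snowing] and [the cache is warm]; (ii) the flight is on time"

2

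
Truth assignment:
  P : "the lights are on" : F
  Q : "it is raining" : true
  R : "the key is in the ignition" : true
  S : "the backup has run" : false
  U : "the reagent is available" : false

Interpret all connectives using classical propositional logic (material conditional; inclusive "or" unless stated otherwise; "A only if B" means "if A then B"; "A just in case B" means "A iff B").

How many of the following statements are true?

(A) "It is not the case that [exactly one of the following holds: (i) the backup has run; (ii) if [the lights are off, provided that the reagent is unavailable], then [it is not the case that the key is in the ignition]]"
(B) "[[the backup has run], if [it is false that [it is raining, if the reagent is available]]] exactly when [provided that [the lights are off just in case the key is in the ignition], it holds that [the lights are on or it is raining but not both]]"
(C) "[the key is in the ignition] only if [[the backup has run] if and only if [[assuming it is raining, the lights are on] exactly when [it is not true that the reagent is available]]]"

3

(A): This is not (S xor ((not U -> not P) -> not R)).

not U = not False = True
not P = not False = True
not U -> not P = True -> True = True
not R = not True = False
(not U -> not P) -> not R = True -> False = False
S xor ((not U -> not P) -> not R) = False xor False = False
not (S xor ((not U -> not P) -> not R)) = not False = True
So (A) is true.

(B): Parsed as (not (U -> Q) -> S) iff ((not P iff R) -> (P xor Q))

U -> Q = False -> True = True
not (U -> Q) = not True = False
not (U -> Q) -> S = False -> False = True
not P = not False = True
not P iff R = True iff True = True
P xor Q = False xor True = True
(not P iff R) -> (P xor Q) = True -> True = True
(not (U -> Q) -> S) iff ((not P iff R) -> (P xor Q)) = True iff True = True
So (B) is true.

(C): Formalization: R -> (S iff ((Q -> P) iff not U))

Q -> P = True -> False = False
not U = not False = True
(Q -> P) iff not U = False iff True = False
S iff ((Q -> P) iff not U) = False iff False = True
R -> (S iff ((Q -> P) iff not U)) = True -> True = True
Thus (C) is true.

3 of the 3 statements are true.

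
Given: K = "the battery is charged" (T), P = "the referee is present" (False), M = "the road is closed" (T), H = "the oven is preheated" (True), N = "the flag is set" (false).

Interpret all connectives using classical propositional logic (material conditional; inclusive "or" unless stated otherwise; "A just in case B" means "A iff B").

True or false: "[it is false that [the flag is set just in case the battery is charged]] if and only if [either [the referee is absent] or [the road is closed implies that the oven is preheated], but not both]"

This is ~(N <-> K) <-> (~P xor (M -> H)).

N <-> K = F <-> T = F
~(N <-> K) = ~F = T
~P = ~F = T
M -> H = T -> T = T
~P xor (M -> H) = T xor T = F
~(N <-> K) <-> (~P xor (M -> H)) = T <-> F = F

False.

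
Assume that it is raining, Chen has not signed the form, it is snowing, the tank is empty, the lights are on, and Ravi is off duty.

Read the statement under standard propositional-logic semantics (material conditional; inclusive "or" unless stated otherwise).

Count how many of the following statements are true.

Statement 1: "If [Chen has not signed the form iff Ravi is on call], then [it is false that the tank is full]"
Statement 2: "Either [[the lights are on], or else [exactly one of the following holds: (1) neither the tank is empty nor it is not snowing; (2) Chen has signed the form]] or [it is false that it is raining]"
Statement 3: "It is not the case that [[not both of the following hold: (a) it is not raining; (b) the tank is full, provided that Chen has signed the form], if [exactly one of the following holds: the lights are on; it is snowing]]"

2

Let Q = "Chen has signed the form" (F), V = "Ravi is on call" (F), S = "the tank is full" (F), U = "the lights are on" (T), R = "it is snowing" (T), P = "it is raining" (T).

Statement 1: Parsed as (~Q <-> V) -> ~S

~Q = ~F = T
~Q <-> V = T <-> F = F
~S = ~F = T
(~Q <-> V) -> ~S = F -> T = T
So Statement 1 is true.

Statement 2: Formalization: (U | ((~S nor ~R) xor Q)) | ~P

~S = ~F = T
~R = ~T = F
~S nor ~R = T nor F = F
(~S nor ~R) xor Q = F xor F = F
U | ((~S nor ~R) xor Q) = T | F = T
~P = ~T = F
(U | ((~S nor ~R) xor Q)) | ~P = T | F = T
Hence Statement 2 is true.

Statement 3: Parsed as ~((U xor R) -> (~P nand (Q -> S)))

U xor R = T xor T = F
~P = ~T = F
Q -> S = F -> F = T
~P nand (Q -> S) = F nand T = T
(U xor R) -> (~P nand (Q -> S)) = F -> T = T
~((U xor R) -> (~P nand (Q -> S))) = ~T = F
So Statement 3 is false.

2 of the 3 statements are true.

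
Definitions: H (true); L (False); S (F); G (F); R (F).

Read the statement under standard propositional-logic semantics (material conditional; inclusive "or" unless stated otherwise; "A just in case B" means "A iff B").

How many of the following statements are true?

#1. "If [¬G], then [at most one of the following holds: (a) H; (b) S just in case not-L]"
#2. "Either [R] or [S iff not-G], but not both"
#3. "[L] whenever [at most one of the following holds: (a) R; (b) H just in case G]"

1

#1: Formalization: not G -> (H nand (S iff not L))

not G = not False = True
not L = not False = True
S iff not L = False iff True = False
H nand (S iff not L) = True nand False = True
not G -> (H nand (S iff not L)) = True -> True = True
Thus #1 is true.

#2: Formalization: R xor (S iff not G)

not G = not False = True
S iff not G = False iff True = False
R xor (S iff not G) = False xor False = False
Hence #2 is false.

#3: This is (R nand (H iff G)) -> L.

H iff G = True iff False = False
R nand (H iff G) = False nand False = True
(R nand (H iff G)) -> L = True -> False = False
Hence #3 is false.

Count: 1.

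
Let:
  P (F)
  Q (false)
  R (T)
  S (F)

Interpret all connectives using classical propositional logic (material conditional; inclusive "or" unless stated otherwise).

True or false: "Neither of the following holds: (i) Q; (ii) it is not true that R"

Values: Q=F, R=T.
This is Q nor ~R.

~R = ~T = F
Q nor ~R = F nor F = T

True.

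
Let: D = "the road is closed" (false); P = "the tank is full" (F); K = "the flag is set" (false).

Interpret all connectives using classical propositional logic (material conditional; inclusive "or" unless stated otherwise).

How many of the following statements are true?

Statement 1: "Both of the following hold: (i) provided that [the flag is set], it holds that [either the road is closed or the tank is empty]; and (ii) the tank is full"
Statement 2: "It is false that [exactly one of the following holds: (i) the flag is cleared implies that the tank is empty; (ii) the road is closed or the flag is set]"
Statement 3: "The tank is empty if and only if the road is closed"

0

Statement 1: This is (K → (D ∨ ¬P)) ∧ P.

¬P = ¬F = T
D ∨ ¬P = F ∨ T = T
K → (D ∨ ¬P) = F → T = T
(K → (D ∨ ¬P)) ∧ P = T ∧ F = F
So Statement 1 is false.

Statement 2: In symbols: ¬((¬K → ¬P) ⊕ (D ∨ K))

¬K = ¬F = T
¬P = ¬F = T
¬K → ¬P = T → T = T
D ∨ K = F ∨ F = F
(¬K → ¬P) ⊕ (D ∨ K) = T ⊕ F = T
¬((¬K → ¬P) ⊕ (D ∨ K)) = ¬T = F
Thus Statement 2 is false.

Statement 3: Parsed as ¬P ↔ D

¬P = ¬F = T
¬P ↔ D = T ↔ F = F
Thus Statement 3 is false.

0 of the 3 statements are true (none).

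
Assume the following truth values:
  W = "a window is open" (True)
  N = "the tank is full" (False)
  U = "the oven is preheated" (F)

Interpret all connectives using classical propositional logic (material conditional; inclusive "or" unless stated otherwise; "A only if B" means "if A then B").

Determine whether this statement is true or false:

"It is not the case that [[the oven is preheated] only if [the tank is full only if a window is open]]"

False

In symbols: ¬(U → (N → W))

N → W = F → T = T
U → (N → W) = F → T = T
¬(U → (N → W)) = ¬T = F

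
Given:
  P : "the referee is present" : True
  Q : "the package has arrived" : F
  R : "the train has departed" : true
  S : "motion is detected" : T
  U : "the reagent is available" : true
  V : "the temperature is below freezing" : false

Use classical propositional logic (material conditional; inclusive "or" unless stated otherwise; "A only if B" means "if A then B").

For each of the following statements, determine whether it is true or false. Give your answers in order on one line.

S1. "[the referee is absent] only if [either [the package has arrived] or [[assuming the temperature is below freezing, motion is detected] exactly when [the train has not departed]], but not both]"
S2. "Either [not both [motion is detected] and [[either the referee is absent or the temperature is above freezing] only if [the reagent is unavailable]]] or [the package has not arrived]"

S1 T; S2 T

S1: Parsed as not P -> (Q xor ((V -> S) iff not R))

not P = not True = False
V -> S = False -> True = True
not R = not True = False
(V -> S) iff not R = True iff False = False
Q xor ((V -> S) iff not R) = False xor False = False
not P -> (Q xor ((V -> S) iff not R)) = False -> False = True
Thus S1 is true.

S2: In symbols: (S nand ((not P or not V) -> not U)) or not Q

not P = not True = False
not V = not False = True
not P or not V = False or True = True
not U = not True = False
(not P or not V) -> not U = True -> False = False
S nand ((not P or not V) -> not U) = True nand False = True
not Q = not False = True
(S nand ((not P or not V) -> not U)) or not Q = True or True = True
Thus S2 is true.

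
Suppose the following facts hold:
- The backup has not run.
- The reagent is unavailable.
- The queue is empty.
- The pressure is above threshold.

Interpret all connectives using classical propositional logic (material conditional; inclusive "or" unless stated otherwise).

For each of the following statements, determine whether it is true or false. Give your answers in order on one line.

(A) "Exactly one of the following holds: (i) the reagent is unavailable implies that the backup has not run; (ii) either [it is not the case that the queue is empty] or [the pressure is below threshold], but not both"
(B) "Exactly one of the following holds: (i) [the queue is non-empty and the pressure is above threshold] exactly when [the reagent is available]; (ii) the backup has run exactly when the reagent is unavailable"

(A) true; (B) true

Let Q = "the reagent is available" (F), P = "the backup has run" (F), R = "the queue is empty" (T), S = "the pressure is above threshold" (T).

(A): Formalization: (~Q -> ~P) xor (~R xor ~S)

~Q = ~F = T
~P = ~F = T
~Q -> ~P = T -> T = T
~R = ~T = F
~S = ~T = F
~R xor ~S = F xor F = F
(~Q -> ~P) xor (~R xor ~S) = T xor F = T
Thus (A) is true.

(B): This is ((~R & S) <-> Q) xor (P <-> ~Q).

~R = ~T = F
~R & S = F & T = F
(~R & S) <-> Q = F <-> F = T
~Q = ~F = T
P <-> ~Q = F <-> T = F
((~R & S) <-> Q) xor (P <-> ~Q) = T xor F = T
Thus (B) is true.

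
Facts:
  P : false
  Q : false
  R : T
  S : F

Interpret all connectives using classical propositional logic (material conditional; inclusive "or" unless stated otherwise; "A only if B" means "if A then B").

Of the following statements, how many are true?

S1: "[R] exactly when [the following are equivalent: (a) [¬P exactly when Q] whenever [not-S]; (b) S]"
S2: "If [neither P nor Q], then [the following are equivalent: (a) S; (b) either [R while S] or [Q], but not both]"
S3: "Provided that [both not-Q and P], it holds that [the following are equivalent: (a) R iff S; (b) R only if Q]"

3

S1: Parsed as R ↔ ((¬S → (¬P ↔ Q)) ↔ S)

¬S = ¬F = T
¬P = ¬F = T
¬P ↔ Q = T ↔ F = F
¬S → (¬P ↔ Q) = T → F = F
(¬S → (¬P ↔ Q)) ↔ S = F ↔ F = T
R ↔ ((¬S → (¬P ↔ Q)) ↔ S) = T ↔ T = T
Hence S1 is true.

S2: In symbols: (P ↓ Q) → (S ↔ ((R ∧ S) ⊕ Q))

P ↓ Q = F ↓ F = T
R ∧ S = T ∧ F = F
(R ∧ S) ⊕ Q = F ⊕ F = F
S ↔ ((R ∧ S) ⊕ Q) = F ↔ F = T
(P ↓ Q) → (S ↔ ((R ∧ S) ⊕ Q)) = T → T = T
Hence S2 is true.

S3: In symbols: (¬Q ∧ P) → ((R ↔ S) ↔ (R → Q))

¬Q = ¬F = T
¬Q ∧ P = T ∧ F = F
R ↔ S = T ↔ F = F
R → Q = T → F = F
(R ↔ S) ↔ (R → Q) = F ↔ F = T
(¬Q ∧ P) → ((R ↔ S) ↔ (R → Q)) = F → T = T
Thus S3 is true.

3 of the 3 statements are true (S1, S2, S3).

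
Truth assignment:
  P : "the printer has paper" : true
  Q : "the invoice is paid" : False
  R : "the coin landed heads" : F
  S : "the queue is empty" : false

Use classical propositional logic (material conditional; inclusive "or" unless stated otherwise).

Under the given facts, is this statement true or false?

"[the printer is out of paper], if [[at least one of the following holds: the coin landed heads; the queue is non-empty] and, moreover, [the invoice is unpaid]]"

False.

Parsed as ((R | ~S) & ~Q) -> ~P

~S = ~F = T
R | ~S = F | T = T
~Q = ~F = T
(R | ~S) & ~Q = T & T = T
~P = ~T = F
((R | ~S) & ~Q) -> ~P = T -> F = F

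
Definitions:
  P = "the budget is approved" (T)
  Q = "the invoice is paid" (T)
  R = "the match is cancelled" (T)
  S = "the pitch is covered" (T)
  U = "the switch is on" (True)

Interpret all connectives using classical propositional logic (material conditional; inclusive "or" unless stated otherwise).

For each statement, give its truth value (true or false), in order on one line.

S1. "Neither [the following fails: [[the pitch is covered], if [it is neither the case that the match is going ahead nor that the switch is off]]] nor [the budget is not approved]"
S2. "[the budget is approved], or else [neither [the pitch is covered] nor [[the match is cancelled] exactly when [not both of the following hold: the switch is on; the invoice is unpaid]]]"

S1 True / S2 True

S1: This is ¬((¬R ↓ ¬U) → S) ↓ ¬P.

¬R = ¬T = F
¬U = ¬T = F
¬R ↓ ¬U = F ↓ F = T
(¬R ↓ ¬U) → S = T → T = T
¬((¬R ↓ ¬U) → S) = ¬T = F
¬P = ¬T = F
¬((¬R ↓ ¬U) → S) ↓ ¬P = F ↓ F = T
Thus S1 is true.

S2: Parsed as P ∨ (S ↓ (R ↔ (U ↑ ¬Q)))

¬Q = ¬T = F
U ↑ ¬Q = T ↑ F = T
R ↔ (U ↑ ¬Q) = T ↔ T = T
S ↓ (R ↔ (U ↑ ¬Q)) = T ↓ T = F
P ∨ (S ↓ (R ↔ (U ↑ ¬Q))) = T ∨ F = T
Hence S2 is true.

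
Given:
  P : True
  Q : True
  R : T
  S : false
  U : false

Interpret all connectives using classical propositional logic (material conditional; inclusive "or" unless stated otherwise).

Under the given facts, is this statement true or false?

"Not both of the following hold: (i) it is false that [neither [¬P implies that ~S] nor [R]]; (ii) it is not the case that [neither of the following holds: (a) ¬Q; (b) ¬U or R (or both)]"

False.

This is not ((not P -> not S) nor R) nand not (not Q nor (not U or R)).

not P = not True = False
not S = not False = True
not P -> not S = False -> True = True
(not P -> not S) nor R = True nor True = False
not ((not P -> not S) nor R) = not False = True
not Q = not True = False
not U = not False = True
not U or R = True or True = True
not Q nor (not U or R) = False nor True = False
not (not Q nor (not U or R)) = not False = True
not ((not P -> not S) nor R) nand not (not Q nor (not U or R)) = True nand True = False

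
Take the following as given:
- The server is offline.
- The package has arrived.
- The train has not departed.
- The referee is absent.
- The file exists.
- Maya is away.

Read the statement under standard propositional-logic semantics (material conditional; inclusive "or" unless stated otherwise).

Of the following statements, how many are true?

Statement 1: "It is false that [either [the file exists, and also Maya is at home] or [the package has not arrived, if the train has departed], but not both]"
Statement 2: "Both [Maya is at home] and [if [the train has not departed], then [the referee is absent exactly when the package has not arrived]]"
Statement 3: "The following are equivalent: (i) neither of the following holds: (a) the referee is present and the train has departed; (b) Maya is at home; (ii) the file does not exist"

Let G = "the file exists" (True), W = "Maya is at home" (False), V = "the train has departed" (False), U = "the package has arrived" (True), L = "the referee is present" (False).

Statement 1: Parsed as not ((G and W) xor (V -> not U))

G and W = True and False = False
not U = not True = False
V -> not U = False -> False = True
(G and W) xor (V -> not U) = False xor True = True
not ((G and W) xor (V -> not U)) = not True = False
Thus Statement 1 is false.

Statement 2: In symbols: W and (not V -> (not L iff not U))

not V = not False = True
not L = not False = True
not U = not True = False
not L iff not U = True iff False = False
not V -> (not L iff not U) = True -> False = False
W and (not V -> (not L iff not U)) = False and False = False
So Statement 2 is false.

Statement 3: In symbols: ((L and V) nor W) iff not G

L and V = False and False = False
(L and V) nor W = False nor False = True
not G = not True = False
((L and V) nor W) iff not G = True iff False = False
Thus Statement 3 is false.

0 of the 3 statements are true (none).

0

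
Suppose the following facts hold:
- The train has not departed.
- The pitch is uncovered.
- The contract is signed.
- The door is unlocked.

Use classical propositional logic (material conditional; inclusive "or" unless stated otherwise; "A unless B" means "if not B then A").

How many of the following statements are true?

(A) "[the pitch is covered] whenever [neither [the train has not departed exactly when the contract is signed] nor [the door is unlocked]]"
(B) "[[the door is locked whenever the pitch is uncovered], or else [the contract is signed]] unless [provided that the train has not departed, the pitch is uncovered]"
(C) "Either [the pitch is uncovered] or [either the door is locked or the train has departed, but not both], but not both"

Let P = "the train has departed" (F), R = "the contract is signed" (T), S = "the door is locked" (F), Q = "the pitch is covered" (F).

(A): Formalization: ((~P <-> R) nor ~S) -> Q

~P = ~F = T
~P <-> R = T <-> T = T
~S = ~F = T
(~P <-> R) nor ~S = T nor T = F
((~P <-> R) nor ~S) -> Q = F -> F = T
Hence (A) is true.

(B): In symbols: ((~Q -> S) | R) | (~P -> ~Q)

~Q = ~F = T
~Q -> S = T -> F = F
(~Q -> S) | R = F | T = T
~P = ~F = T
~Q = ~F = T
~P -> ~Q = T -> T = T
((~Q -> S) | R) | (~P -> ~Q) = T | T = T
Hence (B) is true.

(C): Formalization: ~Q xor (S xor P)

~Q = ~F = T
S xor P = F xor F = F
~Q xor (S xor P) = T xor F = T
Thus (C) is true.

Count: 3.

3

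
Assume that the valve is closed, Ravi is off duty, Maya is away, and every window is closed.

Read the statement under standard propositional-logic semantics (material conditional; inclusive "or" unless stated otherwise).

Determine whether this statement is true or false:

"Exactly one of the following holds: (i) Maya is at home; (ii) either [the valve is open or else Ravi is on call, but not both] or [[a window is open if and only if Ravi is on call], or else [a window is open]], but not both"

Let H = "Maya is at home" (False), D = "the valve is open" (False), R = "Ravi is on call" (False), Q = "a window is open" (False).
This is H xor ((D xor R) xor ((Q iff R) or Q)).

D xor R = False xor False = False
Q iff R = False iff False = True
(Q iff R) or Q = True or False = True
(D xor R) xor ((Q iff R) or Q) = False xor True = True
H xor ((D xor R) xor ((Q iff R) or Q)) = False xor True = True

The statement is true.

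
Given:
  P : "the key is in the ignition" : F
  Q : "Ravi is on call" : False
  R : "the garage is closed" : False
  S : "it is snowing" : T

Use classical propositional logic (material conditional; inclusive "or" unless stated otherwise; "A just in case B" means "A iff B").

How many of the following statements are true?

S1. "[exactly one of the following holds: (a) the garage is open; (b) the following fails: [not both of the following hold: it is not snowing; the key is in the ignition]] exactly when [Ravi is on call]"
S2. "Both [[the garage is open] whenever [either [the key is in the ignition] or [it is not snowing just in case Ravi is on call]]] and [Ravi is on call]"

0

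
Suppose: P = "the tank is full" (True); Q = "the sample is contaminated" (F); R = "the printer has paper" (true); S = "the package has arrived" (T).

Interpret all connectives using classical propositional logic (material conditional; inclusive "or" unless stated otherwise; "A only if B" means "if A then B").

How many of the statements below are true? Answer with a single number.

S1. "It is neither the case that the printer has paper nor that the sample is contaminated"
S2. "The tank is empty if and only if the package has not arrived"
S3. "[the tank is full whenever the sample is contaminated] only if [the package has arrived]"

S1: Formalization: R nor Q

R nor Q = T nor F = F
Thus S1 is false.

S2: Formalization: ~P <-> ~S

~P = ~T = F
~S = ~T = F
~P <-> ~S = F <-> F = T
So S2 is true.

S3: In symbols: (Q -> P) -> S

Q -> P = F -> T = T
(Q -> P) -> S = T -> T = T
Hence S3 is true.

True statements: 2 (S2, S3).

2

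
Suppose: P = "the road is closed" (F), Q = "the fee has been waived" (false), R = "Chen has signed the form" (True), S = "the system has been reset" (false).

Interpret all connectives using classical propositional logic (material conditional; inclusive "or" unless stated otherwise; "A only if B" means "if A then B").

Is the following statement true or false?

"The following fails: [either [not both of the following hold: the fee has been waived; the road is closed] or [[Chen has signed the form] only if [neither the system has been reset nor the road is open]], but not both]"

False.

Values: Q=False, P=False, R=True, S=False.
In symbols: not ((Q nand P) xor (R -> (S nor not P)))

Q nand P = False nand False = True
not P = not False = True
S nor not P = False nor True = False
R -> (S nor not P) = True -> False = False
(Q nand P) xor (R -> (S nor not P)) = True xor False = True
not ((Q nand P) xor (R -> (S nor not P))) = not True = False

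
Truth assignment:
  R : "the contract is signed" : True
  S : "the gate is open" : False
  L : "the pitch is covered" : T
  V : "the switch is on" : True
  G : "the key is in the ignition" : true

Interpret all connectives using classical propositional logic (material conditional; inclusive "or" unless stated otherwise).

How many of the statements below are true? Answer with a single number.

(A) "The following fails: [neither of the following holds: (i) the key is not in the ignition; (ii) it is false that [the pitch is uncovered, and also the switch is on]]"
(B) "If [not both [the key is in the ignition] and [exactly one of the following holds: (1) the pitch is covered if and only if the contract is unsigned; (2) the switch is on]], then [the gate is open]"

2

(A): Formalization: ¬(¬G ↓ ¬(¬L ∧ V))

¬G = ¬T = F
¬L = ¬T = F
¬L ∧ V = F ∧ T = F
¬(¬L ∧ V) = ¬F = T
¬G ↓ ¬(¬L ∧ V) = F ↓ T = F
¬(¬G ↓ ¬(¬L ∧ V)) = ¬F = T
Hence (A) is true.

(B): This is (G ↑ ((L ↔ ¬R) ⊕ V)) → S.

¬R = ¬T = F
L ↔ ¬R = T ↔ F = F
(L ↔ ¬R) ⊕ V = F ⊕ T = T
G ↑ ((L ↔ ¬R) ⊕ V) = T ↑ T = F
(G ↑ ((L ↔ ¬R) ⊕ V)) → S = F → F = T
So (B) is true.

2 of the 2 statements are true ((A), (B)).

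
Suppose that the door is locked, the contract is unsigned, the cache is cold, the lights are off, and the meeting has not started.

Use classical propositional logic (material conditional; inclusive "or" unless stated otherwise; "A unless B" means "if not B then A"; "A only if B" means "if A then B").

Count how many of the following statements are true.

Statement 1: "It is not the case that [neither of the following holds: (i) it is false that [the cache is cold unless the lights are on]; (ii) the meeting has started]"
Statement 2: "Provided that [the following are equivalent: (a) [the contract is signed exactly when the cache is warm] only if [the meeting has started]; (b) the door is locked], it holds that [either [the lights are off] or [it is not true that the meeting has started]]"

1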